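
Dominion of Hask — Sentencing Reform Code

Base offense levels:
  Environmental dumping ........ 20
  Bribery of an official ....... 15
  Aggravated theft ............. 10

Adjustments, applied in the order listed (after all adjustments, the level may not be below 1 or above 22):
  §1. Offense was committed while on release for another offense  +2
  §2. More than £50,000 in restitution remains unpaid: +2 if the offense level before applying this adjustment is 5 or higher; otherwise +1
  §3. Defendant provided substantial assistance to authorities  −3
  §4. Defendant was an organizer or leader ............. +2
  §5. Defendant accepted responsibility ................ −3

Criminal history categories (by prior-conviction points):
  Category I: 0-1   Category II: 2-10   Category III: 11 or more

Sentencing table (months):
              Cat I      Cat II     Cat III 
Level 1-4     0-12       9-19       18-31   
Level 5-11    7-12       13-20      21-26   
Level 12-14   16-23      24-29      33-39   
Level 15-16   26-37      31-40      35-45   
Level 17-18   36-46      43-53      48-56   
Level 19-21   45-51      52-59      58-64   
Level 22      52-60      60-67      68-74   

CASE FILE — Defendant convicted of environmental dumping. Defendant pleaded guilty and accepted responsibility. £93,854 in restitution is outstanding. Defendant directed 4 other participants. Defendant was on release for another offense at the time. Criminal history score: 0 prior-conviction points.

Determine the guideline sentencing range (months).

52-60 months

Base offense level for environmental dumping: 20.
§1 applies: 20 + 2 = 22.
§2 applies (level before this adjustment is 22 ≥ 5, so +2): 22 + 2 = 24.
§3 does not apply.
§4 applies: 24 + 2 = 26.
§5 applies: 26 − 3 = 23.
Level 23 exceeds the maximum of 22; capped at 22.
Final offense level: 22.
Criminal history: 0 prior points → Category I (0-1).
Level 22 falls in the 22 band.
Grid: Level 22 × Category I = 52-60 months.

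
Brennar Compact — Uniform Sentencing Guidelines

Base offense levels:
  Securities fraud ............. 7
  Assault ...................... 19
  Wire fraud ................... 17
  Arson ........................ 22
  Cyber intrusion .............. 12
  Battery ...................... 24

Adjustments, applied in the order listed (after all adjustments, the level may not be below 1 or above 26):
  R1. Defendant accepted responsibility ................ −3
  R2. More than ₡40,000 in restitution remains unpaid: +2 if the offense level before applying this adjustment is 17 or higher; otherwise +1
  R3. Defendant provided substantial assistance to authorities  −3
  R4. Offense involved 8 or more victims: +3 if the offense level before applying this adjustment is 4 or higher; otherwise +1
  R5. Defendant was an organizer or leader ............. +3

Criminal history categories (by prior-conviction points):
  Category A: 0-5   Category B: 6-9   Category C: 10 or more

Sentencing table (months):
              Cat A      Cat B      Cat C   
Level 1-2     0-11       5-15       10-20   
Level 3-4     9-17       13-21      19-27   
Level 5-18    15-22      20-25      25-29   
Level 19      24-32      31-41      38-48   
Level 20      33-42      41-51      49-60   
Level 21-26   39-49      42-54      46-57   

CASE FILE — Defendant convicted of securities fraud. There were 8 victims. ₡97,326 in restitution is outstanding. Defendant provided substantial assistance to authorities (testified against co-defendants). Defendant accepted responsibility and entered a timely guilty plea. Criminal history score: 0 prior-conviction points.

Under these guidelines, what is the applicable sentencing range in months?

Base offense level for securities fraud: 7.
R1 applies: 7 − 3 = 4.
R2 applies (level before this adjustment is 4 < 17, so +1): 4 + 1 = 5.
R3 applies: 5 − 3 = 2.
R4 applies (level before this adjustment is 2 < 4, so +1): 2 + 1 = 3.
R5 does not apply.
Final offense level: 3.
Criminal history: 0 prior points → Category A (0-5).
Level 3 falls in the 3-4 band.
Grid: Level 3-4 × Category A = 9-17 months.

9-17 months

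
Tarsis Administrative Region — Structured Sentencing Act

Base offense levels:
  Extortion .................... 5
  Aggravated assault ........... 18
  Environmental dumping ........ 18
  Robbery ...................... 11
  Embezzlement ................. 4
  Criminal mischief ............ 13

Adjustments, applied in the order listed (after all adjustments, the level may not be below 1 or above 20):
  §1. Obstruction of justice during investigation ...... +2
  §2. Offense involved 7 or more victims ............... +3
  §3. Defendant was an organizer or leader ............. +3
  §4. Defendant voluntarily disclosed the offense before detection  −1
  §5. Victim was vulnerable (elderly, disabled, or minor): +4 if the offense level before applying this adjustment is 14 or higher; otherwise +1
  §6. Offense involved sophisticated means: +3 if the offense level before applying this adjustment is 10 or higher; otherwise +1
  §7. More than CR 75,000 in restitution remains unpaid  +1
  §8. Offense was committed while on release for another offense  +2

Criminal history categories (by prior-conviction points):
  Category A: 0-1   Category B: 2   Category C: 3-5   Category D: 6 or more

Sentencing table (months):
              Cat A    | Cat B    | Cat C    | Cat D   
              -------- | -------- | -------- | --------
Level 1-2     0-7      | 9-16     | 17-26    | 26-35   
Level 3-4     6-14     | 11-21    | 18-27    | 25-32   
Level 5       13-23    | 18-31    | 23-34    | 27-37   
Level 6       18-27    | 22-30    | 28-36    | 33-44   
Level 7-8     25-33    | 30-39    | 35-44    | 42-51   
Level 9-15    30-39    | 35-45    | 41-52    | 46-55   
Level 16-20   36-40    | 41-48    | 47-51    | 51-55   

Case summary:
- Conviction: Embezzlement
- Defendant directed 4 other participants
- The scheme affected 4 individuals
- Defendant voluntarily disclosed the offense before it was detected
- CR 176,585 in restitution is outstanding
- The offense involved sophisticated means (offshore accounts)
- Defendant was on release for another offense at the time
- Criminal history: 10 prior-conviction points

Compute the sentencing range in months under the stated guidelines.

Base offense level for embezzlement: 4.
§2 does not apply.
§3 applies: 4 + 3 = 7.
§4 applies: 7 − 1 = 6.
§5 does not apply.
§6 applies (level before this adjustment is 6 < 10, so +1): 6 + 1 = 7.
§7 applies: 7 + 1 = 8.
§8 applies: 8 + 2 = 10.
Final offense level: 10.
Criminal history: 10 prior points → Category D (6+).
Level 10 falls in the 9-15 band.
Grid: Level 9-15 × Category D = 46-55 months.

46-55 months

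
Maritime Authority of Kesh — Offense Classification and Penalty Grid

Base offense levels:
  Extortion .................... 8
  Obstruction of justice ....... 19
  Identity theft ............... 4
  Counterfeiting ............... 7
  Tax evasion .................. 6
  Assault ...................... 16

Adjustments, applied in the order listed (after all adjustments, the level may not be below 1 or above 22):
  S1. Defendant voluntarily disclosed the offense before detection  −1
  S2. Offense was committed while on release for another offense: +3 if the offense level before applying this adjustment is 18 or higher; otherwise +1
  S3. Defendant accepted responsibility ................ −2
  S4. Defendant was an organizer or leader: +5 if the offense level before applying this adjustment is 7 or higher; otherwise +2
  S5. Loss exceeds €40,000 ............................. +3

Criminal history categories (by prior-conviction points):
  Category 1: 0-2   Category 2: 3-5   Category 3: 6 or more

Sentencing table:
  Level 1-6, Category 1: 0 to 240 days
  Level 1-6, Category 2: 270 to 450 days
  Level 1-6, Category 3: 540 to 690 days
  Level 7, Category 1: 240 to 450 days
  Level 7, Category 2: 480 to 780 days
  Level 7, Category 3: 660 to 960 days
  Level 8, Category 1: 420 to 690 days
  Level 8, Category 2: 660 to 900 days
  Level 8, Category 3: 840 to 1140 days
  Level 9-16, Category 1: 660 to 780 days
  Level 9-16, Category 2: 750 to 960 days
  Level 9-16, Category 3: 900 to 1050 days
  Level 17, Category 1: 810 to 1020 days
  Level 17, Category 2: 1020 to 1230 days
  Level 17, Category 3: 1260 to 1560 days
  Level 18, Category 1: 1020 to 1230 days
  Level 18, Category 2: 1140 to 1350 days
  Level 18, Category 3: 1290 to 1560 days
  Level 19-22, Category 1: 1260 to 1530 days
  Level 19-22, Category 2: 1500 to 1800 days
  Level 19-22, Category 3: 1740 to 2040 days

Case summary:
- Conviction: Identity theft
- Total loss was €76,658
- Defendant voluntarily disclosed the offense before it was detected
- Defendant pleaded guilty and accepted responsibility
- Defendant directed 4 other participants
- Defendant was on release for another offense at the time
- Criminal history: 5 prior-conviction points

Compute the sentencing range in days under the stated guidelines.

480-780 days

Base offense level for identity theft: 4.
S1 applies: 4 − 1 = 3.
S2 applies (level before this adjustment is 3 < 18, so +1): 3 + 1 = 4.
S3 applies: 4 − 2 = 2.
S4 applies (level before this adjustment is 2 < 7, so +2): 2 + 2 = 4.
S5 applies: 4 + 3 = 7.
Final offense level: 7.
Criminal history: 5 prior points → Category 2 (3-5).
Level 7 falls in the 7 band.
Grid: Level 7 × Category 2 = 480-780 days.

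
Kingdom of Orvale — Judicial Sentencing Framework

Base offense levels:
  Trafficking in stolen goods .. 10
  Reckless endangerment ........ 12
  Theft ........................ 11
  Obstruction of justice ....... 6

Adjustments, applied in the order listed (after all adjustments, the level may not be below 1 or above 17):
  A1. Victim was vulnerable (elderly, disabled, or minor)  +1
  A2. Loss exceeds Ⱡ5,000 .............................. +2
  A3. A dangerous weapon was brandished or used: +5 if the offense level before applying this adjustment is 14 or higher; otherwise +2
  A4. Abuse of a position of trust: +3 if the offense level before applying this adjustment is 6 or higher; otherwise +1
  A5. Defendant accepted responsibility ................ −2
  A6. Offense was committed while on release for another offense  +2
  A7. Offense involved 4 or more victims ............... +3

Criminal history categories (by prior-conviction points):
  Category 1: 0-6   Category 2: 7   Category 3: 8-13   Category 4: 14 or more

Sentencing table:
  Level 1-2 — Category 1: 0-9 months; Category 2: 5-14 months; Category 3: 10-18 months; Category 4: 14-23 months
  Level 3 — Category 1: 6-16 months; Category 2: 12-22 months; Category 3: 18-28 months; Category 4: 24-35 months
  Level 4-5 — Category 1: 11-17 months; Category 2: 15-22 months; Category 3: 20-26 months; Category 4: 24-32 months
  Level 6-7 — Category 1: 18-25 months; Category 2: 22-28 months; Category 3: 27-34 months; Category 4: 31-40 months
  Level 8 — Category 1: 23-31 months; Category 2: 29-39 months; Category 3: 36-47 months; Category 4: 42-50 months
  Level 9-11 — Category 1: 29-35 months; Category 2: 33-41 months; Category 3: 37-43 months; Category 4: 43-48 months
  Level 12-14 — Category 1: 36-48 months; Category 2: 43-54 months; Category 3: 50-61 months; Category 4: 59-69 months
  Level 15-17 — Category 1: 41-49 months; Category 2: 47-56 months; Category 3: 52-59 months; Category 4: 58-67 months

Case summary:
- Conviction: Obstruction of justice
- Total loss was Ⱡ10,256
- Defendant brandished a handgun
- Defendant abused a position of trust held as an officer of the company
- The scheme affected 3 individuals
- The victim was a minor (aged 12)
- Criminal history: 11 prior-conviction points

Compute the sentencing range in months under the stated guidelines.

Base offense level for obstruction of justice: 6.
A1 applies: 6 + 1 = 7.
A2 applies: 7 + 2 = 9.
A3 applies (level before this adjustment is 9 < 14, so +2): 9 + 2 = 11.
A4 applies (level before this adjustment is 11 ≥ 6, so +3): 11 + 3 = 14.
Final offense level: 14.
Criminal history: 11 prior points → Category 3 (8-13).
Level 14 falls in the 12-14 band.
Grid: Level 12-14 × Category 3 = 50-61 months.

50-61 months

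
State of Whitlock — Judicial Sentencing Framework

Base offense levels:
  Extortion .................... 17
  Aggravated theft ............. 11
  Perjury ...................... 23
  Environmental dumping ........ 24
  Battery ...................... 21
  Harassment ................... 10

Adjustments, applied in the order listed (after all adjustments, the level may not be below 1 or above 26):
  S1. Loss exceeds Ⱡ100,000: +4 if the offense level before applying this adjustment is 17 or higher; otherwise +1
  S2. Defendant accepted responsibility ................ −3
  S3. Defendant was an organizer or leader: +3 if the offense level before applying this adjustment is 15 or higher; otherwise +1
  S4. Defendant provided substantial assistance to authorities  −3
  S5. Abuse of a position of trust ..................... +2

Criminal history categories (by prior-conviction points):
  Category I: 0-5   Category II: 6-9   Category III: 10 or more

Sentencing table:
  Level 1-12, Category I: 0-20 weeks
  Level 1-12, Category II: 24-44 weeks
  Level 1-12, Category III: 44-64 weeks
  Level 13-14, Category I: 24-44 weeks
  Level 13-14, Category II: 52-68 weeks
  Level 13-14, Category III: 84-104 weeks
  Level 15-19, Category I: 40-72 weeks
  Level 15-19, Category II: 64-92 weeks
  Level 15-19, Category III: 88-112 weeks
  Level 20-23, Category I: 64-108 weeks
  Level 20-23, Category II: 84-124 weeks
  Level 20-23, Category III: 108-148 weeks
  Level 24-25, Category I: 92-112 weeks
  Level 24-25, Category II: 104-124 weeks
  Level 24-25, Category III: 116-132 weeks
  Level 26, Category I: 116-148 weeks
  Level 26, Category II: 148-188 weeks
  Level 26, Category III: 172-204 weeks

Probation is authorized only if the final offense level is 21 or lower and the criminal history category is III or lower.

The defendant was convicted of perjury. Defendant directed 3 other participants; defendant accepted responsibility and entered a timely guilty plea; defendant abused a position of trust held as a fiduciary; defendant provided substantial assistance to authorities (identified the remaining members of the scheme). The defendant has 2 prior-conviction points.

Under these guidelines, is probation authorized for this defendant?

No

Base offense level for perjury: 23.
S2 applies: 23 − 3 = 20.
S3 applies (level before this adjustment is 20 ≥ 15, so +3): 20 + 3 = 23.
S4 applies: 23 − 3 = 20.
S5 applies: 20 + 2 = 22.
Final offense level: 22.
Criminal history: 2 prior points → Category I (0-5).
Level 22 falls in the 20-23 band.
Grid: Level 20-23 × Category I = 64-108 weeks.
Probation check: level 22 > 21 and category I ≤ III → not eligible.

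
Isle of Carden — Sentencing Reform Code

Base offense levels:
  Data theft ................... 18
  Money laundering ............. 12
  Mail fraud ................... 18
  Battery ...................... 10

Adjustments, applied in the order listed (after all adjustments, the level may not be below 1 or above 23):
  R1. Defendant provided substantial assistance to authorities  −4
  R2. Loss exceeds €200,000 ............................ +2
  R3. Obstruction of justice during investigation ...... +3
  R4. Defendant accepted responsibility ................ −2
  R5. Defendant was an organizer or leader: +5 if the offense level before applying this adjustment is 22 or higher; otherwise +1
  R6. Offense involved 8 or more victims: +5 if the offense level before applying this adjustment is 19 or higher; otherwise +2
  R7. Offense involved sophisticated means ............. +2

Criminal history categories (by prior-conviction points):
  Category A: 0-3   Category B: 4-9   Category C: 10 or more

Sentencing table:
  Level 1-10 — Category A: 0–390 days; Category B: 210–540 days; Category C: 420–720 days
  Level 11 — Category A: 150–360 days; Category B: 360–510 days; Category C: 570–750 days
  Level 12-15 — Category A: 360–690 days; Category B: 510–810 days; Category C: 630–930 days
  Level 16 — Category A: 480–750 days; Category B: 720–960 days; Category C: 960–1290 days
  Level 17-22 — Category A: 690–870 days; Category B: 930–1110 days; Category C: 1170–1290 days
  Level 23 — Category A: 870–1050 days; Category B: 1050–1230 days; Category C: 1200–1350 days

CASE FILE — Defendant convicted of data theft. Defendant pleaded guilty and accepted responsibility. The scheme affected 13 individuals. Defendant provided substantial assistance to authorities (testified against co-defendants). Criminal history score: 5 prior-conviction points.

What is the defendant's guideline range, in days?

510-810 days

Base offense level for data theft: 18.
R1 applies: 18 − 4 = 14.
R2 does not apply.
R3 does not apply.
R4 applies: 14 − 2 = 12.
R5 does not apply.
R6 applies (level before this adjustment is 12 < 19, so +2): 12 + 2 = 14.
Final offense level: 14.
Criminal history: 5 prior points → Category B (4-9).
Level 14 falls in the 12-15 band.
Grid: Level 12-15 × Category B = 510-810 days.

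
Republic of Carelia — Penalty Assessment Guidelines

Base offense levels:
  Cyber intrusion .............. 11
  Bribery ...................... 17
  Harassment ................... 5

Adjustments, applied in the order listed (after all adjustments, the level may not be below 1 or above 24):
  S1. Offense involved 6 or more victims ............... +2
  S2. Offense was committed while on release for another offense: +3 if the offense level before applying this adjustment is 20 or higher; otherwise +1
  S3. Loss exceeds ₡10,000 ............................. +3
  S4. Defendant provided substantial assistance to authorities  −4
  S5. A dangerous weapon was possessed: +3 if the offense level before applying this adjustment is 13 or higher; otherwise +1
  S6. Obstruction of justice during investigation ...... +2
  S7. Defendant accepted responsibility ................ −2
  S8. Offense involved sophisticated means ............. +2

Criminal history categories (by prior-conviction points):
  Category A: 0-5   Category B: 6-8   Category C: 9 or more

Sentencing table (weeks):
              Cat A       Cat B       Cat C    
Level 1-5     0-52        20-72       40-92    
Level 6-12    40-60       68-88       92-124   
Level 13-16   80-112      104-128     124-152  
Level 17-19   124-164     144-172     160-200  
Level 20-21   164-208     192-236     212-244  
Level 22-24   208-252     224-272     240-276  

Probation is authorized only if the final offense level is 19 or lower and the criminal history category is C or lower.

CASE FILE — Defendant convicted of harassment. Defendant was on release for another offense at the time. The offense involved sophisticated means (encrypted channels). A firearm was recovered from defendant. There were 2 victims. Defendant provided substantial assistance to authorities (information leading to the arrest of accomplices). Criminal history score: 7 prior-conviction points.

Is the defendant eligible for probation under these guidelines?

Yes

Base offense level for harassment: 5.
S2 applies (level before this adjustment is 5 < 20, so +1): 5 + 1 = 6.
S3 does not apply.
S4 applies: 6 − 4 = 2.
S5 applies (level before this adjustment is 2 < 13, so +1): 2 + 1 = 3.
S6 does not apply.
S8 applies: 3 + 2 = 5.
Final offense level: 5.
Criminal history: 7 prior points → Category B (6-8).
Level 5 falls in the 1-5 band.
Grid: Level 1-5 × Category B = 20-72 weeks.
Probation check: level 5 ≤ 19 and category B ≤ C → eligible.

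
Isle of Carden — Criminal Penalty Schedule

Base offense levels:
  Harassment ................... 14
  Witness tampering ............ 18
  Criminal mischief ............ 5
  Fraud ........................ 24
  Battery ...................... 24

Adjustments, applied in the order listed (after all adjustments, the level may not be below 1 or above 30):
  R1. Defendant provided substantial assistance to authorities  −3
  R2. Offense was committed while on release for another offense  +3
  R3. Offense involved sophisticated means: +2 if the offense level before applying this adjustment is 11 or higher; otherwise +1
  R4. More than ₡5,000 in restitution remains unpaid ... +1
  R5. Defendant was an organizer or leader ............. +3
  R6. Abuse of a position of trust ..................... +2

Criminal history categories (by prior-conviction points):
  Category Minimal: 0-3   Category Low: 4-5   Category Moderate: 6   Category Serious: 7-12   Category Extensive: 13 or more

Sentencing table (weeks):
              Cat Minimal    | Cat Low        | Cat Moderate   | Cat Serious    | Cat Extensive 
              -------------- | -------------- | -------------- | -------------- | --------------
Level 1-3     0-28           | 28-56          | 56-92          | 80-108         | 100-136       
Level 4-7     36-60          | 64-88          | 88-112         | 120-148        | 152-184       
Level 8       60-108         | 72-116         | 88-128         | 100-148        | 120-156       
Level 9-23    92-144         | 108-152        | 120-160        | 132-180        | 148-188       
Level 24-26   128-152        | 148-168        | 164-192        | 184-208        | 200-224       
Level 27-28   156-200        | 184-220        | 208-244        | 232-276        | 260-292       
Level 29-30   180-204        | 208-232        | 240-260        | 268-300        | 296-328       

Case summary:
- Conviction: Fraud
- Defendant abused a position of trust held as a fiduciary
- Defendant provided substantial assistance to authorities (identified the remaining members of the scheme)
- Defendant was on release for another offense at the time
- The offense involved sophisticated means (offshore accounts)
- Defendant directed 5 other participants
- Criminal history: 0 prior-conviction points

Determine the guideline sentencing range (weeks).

Base offense level for fraud: 24.
R1 applies: 24 − 3 = 21.
R2 applies: 21 + 3 = 24.
R3 applies (level before this adjustment is 24 ≥ 11, so +2): 24 + 2 = 26.
R5 applies: 26 + 3 = 29.
R6 applies: 29 + 2 = 31.
Level 31 exceeds the maximum of 30; capped at 30.
Final offense level: 30.
Criminal history: 0 prior points → Category Minimal (0-3).
Level 30 falls in the 29-30 band.
Grid: Level 29-30 × Category Minimal = 180-204 weeks.

180-204 weeks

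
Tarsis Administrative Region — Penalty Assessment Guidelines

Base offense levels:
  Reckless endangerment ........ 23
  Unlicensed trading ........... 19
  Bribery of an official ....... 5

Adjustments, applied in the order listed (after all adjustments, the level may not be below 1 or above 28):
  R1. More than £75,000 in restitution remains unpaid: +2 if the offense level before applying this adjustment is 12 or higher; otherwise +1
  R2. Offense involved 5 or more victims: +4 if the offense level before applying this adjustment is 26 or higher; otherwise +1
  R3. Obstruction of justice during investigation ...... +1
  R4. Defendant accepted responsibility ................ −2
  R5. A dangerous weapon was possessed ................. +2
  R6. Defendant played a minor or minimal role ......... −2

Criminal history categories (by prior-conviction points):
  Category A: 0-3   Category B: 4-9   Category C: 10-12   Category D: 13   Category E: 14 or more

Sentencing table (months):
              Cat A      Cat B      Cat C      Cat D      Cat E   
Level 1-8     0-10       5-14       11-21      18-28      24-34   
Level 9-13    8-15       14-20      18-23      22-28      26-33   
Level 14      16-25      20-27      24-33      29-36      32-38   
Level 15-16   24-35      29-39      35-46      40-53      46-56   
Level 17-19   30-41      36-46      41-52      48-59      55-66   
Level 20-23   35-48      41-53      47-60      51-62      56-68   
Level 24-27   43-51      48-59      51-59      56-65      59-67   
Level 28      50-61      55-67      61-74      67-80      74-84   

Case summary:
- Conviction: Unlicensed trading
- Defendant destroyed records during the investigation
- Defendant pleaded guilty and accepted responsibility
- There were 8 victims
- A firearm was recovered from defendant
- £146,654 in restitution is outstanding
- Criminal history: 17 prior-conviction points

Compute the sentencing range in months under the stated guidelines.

56-68 months

Base offense level for unlicensed trading: 19.
R1 applies (level before this adjustment is 19 ≥ 12, so +2): 19 + 2 = 21.
R2 applies (level before this adjustment is 21 < 26, so +1): 21 + 1 = 22.
R3 applies: 22 + 1 = 23.
R4 applies: 23 − 2 = 21.
R5 applies: 21 + 2 = 23.
R6 does not apply.
Final offense level: 23.
Criminal history: 17 prior points → Category E (14+).
Level 23 falls in the 20-23 band.
Grid: Level 20-23 × Category E = 56-68 months.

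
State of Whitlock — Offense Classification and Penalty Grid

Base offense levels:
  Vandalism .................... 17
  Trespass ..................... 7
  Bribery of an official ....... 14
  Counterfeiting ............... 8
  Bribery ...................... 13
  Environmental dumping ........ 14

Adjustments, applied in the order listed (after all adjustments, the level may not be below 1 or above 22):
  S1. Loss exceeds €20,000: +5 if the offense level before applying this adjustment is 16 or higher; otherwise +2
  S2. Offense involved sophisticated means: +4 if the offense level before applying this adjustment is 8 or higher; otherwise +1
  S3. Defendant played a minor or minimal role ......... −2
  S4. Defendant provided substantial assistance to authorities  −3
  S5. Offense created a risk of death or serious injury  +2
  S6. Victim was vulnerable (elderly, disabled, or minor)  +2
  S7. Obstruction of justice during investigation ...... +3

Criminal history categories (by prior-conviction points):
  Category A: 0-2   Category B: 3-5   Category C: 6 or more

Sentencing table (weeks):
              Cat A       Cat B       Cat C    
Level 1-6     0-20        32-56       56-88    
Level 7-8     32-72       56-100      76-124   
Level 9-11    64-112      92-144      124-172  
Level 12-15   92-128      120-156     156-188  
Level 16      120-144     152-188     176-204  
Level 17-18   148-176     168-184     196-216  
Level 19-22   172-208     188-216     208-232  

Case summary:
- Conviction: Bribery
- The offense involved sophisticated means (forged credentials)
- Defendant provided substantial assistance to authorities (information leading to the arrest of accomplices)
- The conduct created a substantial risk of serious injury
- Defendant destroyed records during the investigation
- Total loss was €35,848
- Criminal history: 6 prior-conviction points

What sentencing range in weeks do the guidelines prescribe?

Base offense level for bribery: 13.
S1 applies (level before this adjustment is 13 < 16, so +2): 13 + 2 = 15.
S2 applies (level before this adjustment is 15 ≥ 8, so +4): 15 + 4 = 19.
S4 applies: 19 − 3 = 16.
S5 applies: 16 + 2 = 18.
S7 applies: 18 + 3 = 21.
Final offense level: 21.
Criminal history: 6 prior points → Category C (6+).
Level 21 falls in the 19-22 band.
Grid: Level 19-22 × Category C = 208-232 weeks.

208-232 weeks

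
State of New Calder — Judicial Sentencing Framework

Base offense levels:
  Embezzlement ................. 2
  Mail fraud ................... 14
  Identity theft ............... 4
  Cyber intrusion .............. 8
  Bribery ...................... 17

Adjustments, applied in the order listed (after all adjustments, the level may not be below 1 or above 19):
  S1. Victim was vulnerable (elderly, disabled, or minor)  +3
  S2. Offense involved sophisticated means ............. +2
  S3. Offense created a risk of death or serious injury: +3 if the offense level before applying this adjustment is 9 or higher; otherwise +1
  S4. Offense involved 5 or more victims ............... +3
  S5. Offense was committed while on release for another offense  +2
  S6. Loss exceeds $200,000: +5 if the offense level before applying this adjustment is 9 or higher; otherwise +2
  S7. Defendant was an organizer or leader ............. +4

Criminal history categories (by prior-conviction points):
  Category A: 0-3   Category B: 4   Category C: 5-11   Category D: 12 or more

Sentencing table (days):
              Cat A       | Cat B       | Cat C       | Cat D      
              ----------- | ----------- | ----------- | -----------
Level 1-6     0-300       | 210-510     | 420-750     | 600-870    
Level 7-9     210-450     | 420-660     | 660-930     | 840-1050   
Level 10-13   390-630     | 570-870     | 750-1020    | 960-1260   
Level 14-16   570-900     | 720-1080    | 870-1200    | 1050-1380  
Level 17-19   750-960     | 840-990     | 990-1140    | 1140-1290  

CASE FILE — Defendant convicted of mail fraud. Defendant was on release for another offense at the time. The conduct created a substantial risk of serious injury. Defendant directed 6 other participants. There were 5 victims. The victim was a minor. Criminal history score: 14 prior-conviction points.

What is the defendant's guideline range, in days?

Base offense level for mail fraud: 14.
S1 applies: 14 + 3 = 17.
S3 applies (level before this adjustment is 17 ≥ 9, so +3): 17 + 3 = 20.
S4 applies: 20 + 3 = 23.
S5 applies: 23 + 2 = 25.
S6 does not apply.
S7 applies: 25 + 4 = 29.
Level 29 exceeds the maximum of 19; capped at 19.
Final offense level: 19.
Criminal history: 14 prior points → Category D (12+).
Level 19 falls in the 17-19 band.
Grid: Level 17-19 × Category D = 1140-1290 days.

1140-1290 days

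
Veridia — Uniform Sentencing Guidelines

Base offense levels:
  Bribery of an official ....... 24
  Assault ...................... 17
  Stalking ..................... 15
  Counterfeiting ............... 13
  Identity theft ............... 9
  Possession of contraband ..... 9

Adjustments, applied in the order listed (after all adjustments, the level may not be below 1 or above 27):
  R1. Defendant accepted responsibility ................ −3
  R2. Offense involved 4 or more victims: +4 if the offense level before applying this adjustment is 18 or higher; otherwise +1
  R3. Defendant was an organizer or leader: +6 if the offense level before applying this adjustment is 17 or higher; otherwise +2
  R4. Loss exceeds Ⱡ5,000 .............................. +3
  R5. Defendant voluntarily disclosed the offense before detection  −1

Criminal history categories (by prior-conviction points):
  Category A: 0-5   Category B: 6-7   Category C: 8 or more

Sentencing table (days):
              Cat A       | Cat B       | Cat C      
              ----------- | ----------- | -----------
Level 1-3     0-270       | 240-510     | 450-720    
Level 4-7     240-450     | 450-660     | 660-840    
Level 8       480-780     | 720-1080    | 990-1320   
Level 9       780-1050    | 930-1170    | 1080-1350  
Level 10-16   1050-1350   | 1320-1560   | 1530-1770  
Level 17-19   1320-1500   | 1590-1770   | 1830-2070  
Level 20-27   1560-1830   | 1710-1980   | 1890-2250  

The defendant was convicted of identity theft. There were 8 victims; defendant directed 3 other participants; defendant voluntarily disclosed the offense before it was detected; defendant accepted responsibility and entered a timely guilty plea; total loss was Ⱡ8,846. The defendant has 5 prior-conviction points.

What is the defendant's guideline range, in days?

1050-1350 days

Base offense level for identity theft: 9.
R1 applies: 9 − 3 = 6.
R2 applies (level before this adjustment is 6 < 18, so +1): 6 + 1 = 7.
R3 applies (level before this adjustment is 7 < 17, so +2): 7 + 2 = 9.
R4 applies: 9 + 3 = 12.
R5 applies: 12 − 1 = 11.
Final offense level: 11.
Criminal history: 5 prior points → Category A (0-5).
Level 11 falls in the 10-16 band.
Grid: Level 10-16 × Category A = 1050-1350 days.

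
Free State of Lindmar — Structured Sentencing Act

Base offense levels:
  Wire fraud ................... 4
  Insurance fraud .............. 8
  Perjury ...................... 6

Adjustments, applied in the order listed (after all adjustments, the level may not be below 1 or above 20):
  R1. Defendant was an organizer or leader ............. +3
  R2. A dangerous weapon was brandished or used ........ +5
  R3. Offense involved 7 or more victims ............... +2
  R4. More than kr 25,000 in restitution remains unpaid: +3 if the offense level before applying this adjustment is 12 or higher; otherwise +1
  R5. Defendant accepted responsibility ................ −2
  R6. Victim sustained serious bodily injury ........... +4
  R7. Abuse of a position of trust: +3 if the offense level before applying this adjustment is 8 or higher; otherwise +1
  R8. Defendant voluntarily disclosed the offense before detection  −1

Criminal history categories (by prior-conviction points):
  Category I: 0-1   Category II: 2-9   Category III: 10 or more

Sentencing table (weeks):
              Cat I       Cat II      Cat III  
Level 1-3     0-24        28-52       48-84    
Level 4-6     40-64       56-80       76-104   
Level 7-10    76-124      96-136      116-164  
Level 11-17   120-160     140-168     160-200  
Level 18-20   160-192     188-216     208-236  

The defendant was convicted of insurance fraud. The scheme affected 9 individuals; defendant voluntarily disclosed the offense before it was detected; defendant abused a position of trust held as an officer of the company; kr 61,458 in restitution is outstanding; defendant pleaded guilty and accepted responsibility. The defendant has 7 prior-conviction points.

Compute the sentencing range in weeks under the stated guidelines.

Base offense level for insurance fraud: 8.
R1 does not apply.
R2 does not apply.
R3 applies: 8 + 2 = 10.
R4 applies (level before this adjustment is 10 < 12, so +1): 10 + 1 = 11.
R5 applies: 11 − 2 = 9.
R6 does not apply.
R7 applies (level before this adjustment is 9 ≥ 8, so +3): 9 + 3 = 12.
R8 applies: 12 − 1 = 11.
Final offense level: 11.
Criminal history: 7 prior points → Category II (2-9).
Level 11 falls in the 11-17 band.
Grid: Level 11-17 × Category II = 140-168 weeks.

140-168 weeks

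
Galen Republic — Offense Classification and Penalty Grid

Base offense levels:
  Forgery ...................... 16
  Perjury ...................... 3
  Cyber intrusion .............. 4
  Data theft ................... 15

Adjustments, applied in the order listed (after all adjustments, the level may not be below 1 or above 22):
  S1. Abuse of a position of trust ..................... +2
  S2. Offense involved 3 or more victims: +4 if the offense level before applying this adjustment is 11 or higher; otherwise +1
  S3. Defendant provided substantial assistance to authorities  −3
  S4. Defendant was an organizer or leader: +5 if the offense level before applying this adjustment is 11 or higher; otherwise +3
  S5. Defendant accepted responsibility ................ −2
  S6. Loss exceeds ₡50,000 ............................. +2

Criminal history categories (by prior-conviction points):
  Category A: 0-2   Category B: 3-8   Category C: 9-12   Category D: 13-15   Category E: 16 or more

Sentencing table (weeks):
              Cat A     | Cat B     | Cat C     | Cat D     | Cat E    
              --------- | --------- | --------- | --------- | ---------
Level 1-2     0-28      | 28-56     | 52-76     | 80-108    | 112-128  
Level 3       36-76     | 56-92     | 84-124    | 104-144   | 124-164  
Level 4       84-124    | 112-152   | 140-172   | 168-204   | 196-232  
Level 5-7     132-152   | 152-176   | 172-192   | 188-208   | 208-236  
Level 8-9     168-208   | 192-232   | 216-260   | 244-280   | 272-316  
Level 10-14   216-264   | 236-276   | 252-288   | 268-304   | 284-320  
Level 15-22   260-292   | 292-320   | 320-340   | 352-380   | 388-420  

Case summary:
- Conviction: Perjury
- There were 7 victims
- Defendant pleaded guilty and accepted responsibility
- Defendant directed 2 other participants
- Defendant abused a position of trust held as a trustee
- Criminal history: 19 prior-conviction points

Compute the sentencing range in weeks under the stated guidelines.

208-236 weeks

Base offense level for perjury: 3.
S1 applies: 3 + 2 = 5.
S2 applies (level before this adjustment is 5 < 11, so +1): 5 + 1 = 6.
S3 does not apply.
S4 applies (level before this adjustment is 6 < 11, so +3): 6 + 3 = 9.
S5 applies: 9 − 2 = 7.
Final offense level: 7.
Criminal history: 19 prior points → Category E (16+).
Level 7 falls in the 5-7 band.
Grid: Level 5-7 × Category E = 208-236 weeks.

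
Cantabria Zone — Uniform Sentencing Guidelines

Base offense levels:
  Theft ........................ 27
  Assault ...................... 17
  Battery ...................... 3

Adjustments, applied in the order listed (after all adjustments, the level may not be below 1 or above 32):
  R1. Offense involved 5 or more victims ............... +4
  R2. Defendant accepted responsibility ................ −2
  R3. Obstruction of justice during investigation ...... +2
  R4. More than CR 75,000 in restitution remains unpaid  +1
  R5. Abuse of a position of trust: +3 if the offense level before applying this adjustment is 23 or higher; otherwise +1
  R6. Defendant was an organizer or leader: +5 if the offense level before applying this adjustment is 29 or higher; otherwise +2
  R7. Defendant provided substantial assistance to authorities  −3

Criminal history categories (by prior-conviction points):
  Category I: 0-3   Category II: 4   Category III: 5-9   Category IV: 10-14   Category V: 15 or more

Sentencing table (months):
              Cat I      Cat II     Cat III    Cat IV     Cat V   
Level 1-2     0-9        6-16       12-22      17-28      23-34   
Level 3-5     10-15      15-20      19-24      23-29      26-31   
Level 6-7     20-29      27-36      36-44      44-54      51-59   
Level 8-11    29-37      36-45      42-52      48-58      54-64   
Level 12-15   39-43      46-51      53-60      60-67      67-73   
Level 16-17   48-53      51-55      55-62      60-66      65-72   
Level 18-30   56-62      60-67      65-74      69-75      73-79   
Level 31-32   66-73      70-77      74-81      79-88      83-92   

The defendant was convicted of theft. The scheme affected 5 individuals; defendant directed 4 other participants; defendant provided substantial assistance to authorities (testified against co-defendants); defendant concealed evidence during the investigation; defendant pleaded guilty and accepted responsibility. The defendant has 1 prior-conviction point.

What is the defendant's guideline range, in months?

66-73 months

Base offense level for theft: 27.
R1 applies: 27 + 4 = 31.
R2 applies: 31 − 2 = 29.
R3 applies: 29 + 2 = 31.
R6 applies (level before this adjustment is 31 ≥ 29, so +5): 31 + 5 = 36.
R7 applies: 36 − 3 = 33.
Level 33 exceeds the maximum of 32; capped at 32.
Final offense level: 32.
Criminal history: 1 prior point → Category I (0-3).
Level 32 falls in the 31-32 band.
Grid: Level 31-32 × Category I = 66-73 months.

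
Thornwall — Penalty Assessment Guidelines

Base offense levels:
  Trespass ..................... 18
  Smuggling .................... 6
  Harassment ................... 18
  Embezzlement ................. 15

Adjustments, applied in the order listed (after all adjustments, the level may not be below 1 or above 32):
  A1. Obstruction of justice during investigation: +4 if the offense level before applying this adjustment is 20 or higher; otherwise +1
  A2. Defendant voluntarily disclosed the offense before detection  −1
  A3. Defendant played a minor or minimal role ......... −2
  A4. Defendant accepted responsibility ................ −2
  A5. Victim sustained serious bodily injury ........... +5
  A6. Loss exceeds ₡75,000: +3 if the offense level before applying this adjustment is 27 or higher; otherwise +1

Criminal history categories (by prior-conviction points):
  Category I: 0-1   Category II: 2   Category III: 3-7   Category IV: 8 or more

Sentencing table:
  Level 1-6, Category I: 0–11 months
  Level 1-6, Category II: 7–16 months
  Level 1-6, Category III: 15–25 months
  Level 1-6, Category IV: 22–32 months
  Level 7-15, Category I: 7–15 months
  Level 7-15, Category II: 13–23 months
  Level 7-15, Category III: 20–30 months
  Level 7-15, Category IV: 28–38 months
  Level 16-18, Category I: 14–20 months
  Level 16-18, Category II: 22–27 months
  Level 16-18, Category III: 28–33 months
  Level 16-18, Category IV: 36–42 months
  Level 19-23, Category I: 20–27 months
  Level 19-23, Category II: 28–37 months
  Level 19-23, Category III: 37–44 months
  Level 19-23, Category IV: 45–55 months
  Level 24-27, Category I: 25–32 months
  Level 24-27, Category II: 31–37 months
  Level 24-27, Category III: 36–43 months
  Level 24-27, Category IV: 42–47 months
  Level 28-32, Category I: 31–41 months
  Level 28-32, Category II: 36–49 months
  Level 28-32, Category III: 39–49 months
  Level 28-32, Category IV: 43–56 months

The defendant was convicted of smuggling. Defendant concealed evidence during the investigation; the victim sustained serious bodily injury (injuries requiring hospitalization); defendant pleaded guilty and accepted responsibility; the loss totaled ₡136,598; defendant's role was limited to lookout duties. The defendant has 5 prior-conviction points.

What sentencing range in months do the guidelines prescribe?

20-30 months

Base offense level for smuggling: 6.
A1 applies (level before this adjustment is 6 < 20, so +1): 6 + 1 = 7.
A3 applies: 7 − 2 = 5.
A4 applies: 5 − 2 = 3.
A5 applies: 3 + 5 = 8.
A6 applies (level before this adjustment is 8 < 27, so +1): 8 + 1 = 9.
Final offense level: 9.
Criminal history: 5 prior points → Category III (3-7).
Level 9 falls in the 7-15 band.
Grid: Level 7-15 × Category III = 20-30 months.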